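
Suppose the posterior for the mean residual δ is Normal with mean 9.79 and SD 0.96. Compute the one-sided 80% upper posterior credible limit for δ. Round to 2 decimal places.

10.60

Need U with P(δ ≤ U) = 0.80: U = 9.79 + z_{0.2}·0.96.
z = 0.842; U = 9.79 + 0.842 × 0.96 = 10.60.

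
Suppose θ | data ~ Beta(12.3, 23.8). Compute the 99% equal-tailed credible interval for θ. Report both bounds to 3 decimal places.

Posterior: Beta(12.3, 23.8).
Equal-tailed 99% interval: the 0.005 and 0.995 quantiles of Beta(12.3, 23.8).
Posterior mean ≈ 0.341, SD ≈ 0.078; a Normal approximation gives roughly [0.140, 0.541].
Exact: F⁻¹(0.005) = 0.161; F⁻¹(0.995) = 0.552.

[0.161, 0.552]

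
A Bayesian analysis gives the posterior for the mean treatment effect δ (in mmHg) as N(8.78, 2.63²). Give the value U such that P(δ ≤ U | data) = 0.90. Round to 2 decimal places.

Need U with P(δ ≤ U) = 0.90: U = 8.78 + z_{0.1}·2.63.
z = 1.282; U = 8.78 + 1.282 × 2.63 = 12.15.

12.15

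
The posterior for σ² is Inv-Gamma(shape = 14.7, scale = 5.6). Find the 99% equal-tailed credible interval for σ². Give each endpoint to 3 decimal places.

[0.212, 0.837]

Inverse-Gamma(14.7, 5.6) quantiles: F⁻¹(0.005) and F⁻¹(0.995).
Equivalently, 1/σ² ~ Gamma(14.7, rate = 5.6); invert its 0.995 and 0.005 quantiles.
Posterior mean ≈ 0.409, SD ≈ 0.115; a Normal approximation gives roughly [0.113, 0.704].
Exact: lower = 0.212; upper = 0.837.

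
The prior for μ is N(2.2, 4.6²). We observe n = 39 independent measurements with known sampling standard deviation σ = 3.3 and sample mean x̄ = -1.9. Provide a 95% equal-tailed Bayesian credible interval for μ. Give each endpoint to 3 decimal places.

Posterior precision = 1/4.6² + 39/3.3² = 0.0473 + 3.5813 = 3.6285, so posterior SD = 0.5250.
Posterior mean = (2.2/4.6² + 39·-1.9/3.3²) / 3.6285 = -1.8466.
Interval: -1.8466 ± 1.960 × 0.5250 → [-2.876, -0.818].

[-2.876, -0.818]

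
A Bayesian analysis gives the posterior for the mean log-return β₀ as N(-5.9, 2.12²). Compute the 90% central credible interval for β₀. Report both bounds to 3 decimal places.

[-9.387, -2.413]

The posterior is symmetric, so the 90% equal-tailed interval is β₀ = -5.9 ± z·2.12 with z = 1.645.
Half-width: 1.645 × 2.12 = 3.487.
-5.9 − 3.487 = -9.387; -5.9 + 3.487 = -2.413.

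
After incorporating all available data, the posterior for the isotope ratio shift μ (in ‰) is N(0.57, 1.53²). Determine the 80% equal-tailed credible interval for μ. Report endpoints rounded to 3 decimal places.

[-1.391, 2.531]

The posterior is symmetric, so the 80% equal-tailed interval is μ = 0.57 ± z·1.53 with z = 1.282.
Half-width: 1.282 × 1.53 = 1.961.
0.57 − 1.961 = -1.391; 0.57 + 1.961 = 2.531.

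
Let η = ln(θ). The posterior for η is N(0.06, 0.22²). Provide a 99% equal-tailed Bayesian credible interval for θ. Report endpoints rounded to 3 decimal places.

On the log scale the 99% interval is 0.06 ± 2.576 × 0.22 = [-0.5067, 0.6267].
Exponentiate: [e^-0.5067, e^0.6267] = [0.602, 1.871].

[0.602, 1.871]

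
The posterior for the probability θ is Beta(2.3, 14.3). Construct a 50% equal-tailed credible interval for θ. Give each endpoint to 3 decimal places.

Posterior: Beta(2.3, 14.3).
Equal-tailed 50% interval: the 0.25 and 0.75 quantiles of Beta(2.3, 14.3).
Posterior mean ≈ 0.139, SD ≈ 0.082; a Normal approximation gives roughly [0.083, 0.194].
Exact: F⁻¹(0.25) = 0.076; F⁻¹(0.75) = 0.186.

[0.076, 0.186]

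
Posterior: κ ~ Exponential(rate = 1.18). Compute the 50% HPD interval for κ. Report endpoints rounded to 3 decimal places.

The exponential density is strictly decreasing on [0, ∞), so the HPD interval is anchored at 0: [0, q] with P(κ ≤ q) = 0.50.
q = −ln(1 − 0.50) / 1.18 = 0.6931 / 1.18 = 0.587.

[0.000, 0.587]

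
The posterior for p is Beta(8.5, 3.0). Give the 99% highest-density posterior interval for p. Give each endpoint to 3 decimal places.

The posterior is unimodal and skewed, so the HPD interval has equal density at both endpoints and is the shortest 99% interval.
Solving f(0.402) = f(0.979) with F(0.979) − F(0.402) = 0.99 gives [0.402, 0.979].
For comparison, the equal-tailed interval is [0.372, 0.965]; the HPD is narrower and shifted toward the mode.

[0.402, 0.979]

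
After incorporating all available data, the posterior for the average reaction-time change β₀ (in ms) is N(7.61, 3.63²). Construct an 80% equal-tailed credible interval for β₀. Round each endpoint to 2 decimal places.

The posterior is symmetric, so the 80% equal-tailed interval is β₀ = 7.61 ± z·3.63 with z = 1.282.
Half-width: 1.282 × 3.63 = 4.65.
7.61 − 4.65 = 2.96; 7.61 + 4.65 = 12.26.

[2.96, 12.26]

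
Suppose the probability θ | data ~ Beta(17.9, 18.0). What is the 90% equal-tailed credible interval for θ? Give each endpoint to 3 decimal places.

[0.363, 0.634]

Posterior: Beta(17.9, 18.0).
Equal-tailed 90% interval: the 0.05 and 0.95 quantiles of Beta(17.9, 18.0).
Posterior mean ≈ 0.499, SD ≈ 0.082; a Normal approximation gives roughly [0.363, 0.634].
Exact: F⁻¹(0.05) = 0.363; F⁻¹(0.95) = 0.634.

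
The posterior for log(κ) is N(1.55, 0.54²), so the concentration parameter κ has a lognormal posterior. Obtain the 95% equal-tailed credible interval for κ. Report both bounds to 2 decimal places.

[1.63, 13.58]

On the log scale the 95% interval is 1.55 ± 1.960 × 0.54 = [0.4916, 2.6084].
Exponentiate: [e^0.4916, e^2.6084] = [1.63, 13.58].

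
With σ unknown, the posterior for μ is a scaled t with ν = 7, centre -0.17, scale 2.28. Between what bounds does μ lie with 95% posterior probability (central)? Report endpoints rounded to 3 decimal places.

[-5.561, 5.221]

The t_7 distribution is symmetric; the 95% interval is -0.17 ± t·2.28 with t_{0.975,7} = 2.365.
Half-width: 2.365 × 2.28 = 5.391.
-0.17 − 5.391 = -5.561; -0.17 + 5.391 = 5.221.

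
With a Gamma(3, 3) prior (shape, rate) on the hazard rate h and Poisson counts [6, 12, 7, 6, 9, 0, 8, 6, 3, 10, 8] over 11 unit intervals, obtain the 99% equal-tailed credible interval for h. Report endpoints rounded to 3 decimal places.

[4.081, 7.330]

Posterior: Gamma(3+75, 3+11) = Gamma(78, 14) (shape, rate).
Equal-tailed 99% interval: Gamma(78, 14) quantiles at 0.005 and 0.995.
Posterior mean ≈ 5.571, SD ≈ 0.631; a Normal approximation gives roughly [3.946, 7.196].
Exact: lower = 4.081; upper = 7.330.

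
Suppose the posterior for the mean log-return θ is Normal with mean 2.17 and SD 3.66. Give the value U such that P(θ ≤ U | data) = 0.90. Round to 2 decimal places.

6.86

Need U with P(θ ≤ U) = 0.90: U = 2.17 + z_{0.1}·3.66.
z = 1.282; U = 2.17 + 1.282 × 3.66 = 6.86.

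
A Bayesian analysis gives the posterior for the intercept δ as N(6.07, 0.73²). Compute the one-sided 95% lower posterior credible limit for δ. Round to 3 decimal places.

4.869

Need L with P(δ ≥ L) = 0.95: L = 6.07 − z_{0.05}·0.73.
z = 1.645; L = 6.07 − 1.645 × 0.73 = 4.869.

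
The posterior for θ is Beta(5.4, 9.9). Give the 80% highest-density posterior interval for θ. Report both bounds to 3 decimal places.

[0.190, 0.496]

The posterior is unimodal and skewed, so the HPD interval has equal density at both endpoints and is the shortest 80% interval.
Solving f(0.190) = f(0.496) with F(0.496) − F(0.190) = 0.80 gives [0.190, 0.496].
For comparison, the equal-tailed interval is [0.203, 0.512]; the HPD is narrower and shifted toward the mode.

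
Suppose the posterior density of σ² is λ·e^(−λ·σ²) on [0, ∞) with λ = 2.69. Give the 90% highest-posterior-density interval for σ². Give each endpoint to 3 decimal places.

The exponential density is strictly decreasing on [0, ∞), so the HPD interval is anchored at 0: [0, q] with P(σ² ≤ q) = 0.90.
q = −ln(1 − 0.90) / 2.69 = 2.3026 / 2.69 = 0.856.

[0.000, 0.856]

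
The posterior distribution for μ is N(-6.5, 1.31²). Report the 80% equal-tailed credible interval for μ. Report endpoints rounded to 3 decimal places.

[-8.179, -4.821]

The posterior is symmetric, so the 80% equal-tailed interval is μ = -6.5 ± z·1.31 with z = 1.282.
Half-width: 1.282 × 1.31 = 1.679.
-6.5 − 1.679 = -8.179; -6.5 + 1.679 = -4.821.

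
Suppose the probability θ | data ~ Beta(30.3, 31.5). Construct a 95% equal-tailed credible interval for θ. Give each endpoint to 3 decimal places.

Posterior: Beta(30.3, 31.5).
Equal-tailed 95% interval: the 0.025 and 0.975 quantiles of Beta(30.3, 31.5).
Posterior mean ≈ 0.490, SD ≈ 0.063; a Normal approximation gives roughly [0.367, 0.614].
Exact: F⁻¹(0.025) = 0.367; F⁻¹(0.975) = 0.614.

[0.367, 0.614]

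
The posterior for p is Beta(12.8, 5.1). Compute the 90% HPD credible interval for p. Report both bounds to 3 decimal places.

[0.550, 0.886]

The posterior is unimodal and skewed, so the HPD interval has equal density at both endpoints and is the shortest 90% interval.
Solving f(0.550) = f(0.886) with F(0.886) − F(0.550) = 0.90 gives [0.550, 0.886].
For comparison, the equal-tailed interval is [0.531, 0.871]; the HPD is narrower and shifted toward the mode.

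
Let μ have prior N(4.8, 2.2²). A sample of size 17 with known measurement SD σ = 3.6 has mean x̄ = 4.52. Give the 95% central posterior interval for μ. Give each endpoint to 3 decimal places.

Posterior precision = 1/2.2² + 17/3.6² = 0.2066 + 1.3117 = 1.5183, so posterior SD = 0.8116.
Posterior mean = (4.8/2.2² + 17·4.52/3.6²) / 1.5183 = 4.5581.
Interval: 4.5581 ± 1.960 × 0.8116 → [2.967, 6.149].

[2.967, 6.149]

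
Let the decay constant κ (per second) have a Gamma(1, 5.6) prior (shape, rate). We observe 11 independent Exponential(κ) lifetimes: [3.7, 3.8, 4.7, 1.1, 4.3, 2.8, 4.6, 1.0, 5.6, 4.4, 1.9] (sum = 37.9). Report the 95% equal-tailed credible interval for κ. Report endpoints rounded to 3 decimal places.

Posterior: Gamma(1+11, 5.6+37.9) = Gamma(12, 43.5) (shape, rate).
Equal-tailed 95% interval: Gamma(12, 43.5) quantiles at 0.025 and 0.975.
Posterior mean ≈ 0.276, SD ≈ 0.080; a Normal approximation gives roughly [0.120, 0.432].
Exact: lower = 0.143; upper = 0.452.

[0.143, 0.452]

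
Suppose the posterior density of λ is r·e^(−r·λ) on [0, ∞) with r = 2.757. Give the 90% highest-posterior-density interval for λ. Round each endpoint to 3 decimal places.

[0.000, 0.835]

The exponential density is strictly decreasing on [0, ∞), so the HPD interval is anchored at 0: [0, q] with P(λ ≤ q) = 0.90.
q = −ln(1 − 0.90) / 2.757 = 2.3026 / 2.757 = 0.835.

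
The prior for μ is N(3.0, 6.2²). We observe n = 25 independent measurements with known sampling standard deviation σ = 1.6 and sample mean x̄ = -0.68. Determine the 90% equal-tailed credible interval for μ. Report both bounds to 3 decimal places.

[-1.196, -0.145]

Posterior precision = 1/6.2² + 25/1.6² = 0.0260 + 9.7656 = 9.7916, so posterior SD = 0.3196.
Posterior mean = (3.0/6.2² + 25·-0.68/1.6²) / 9.7916 = -0.6702.
Interval: -0.6702 ± 1.645 × 0.3196 → [-1.196, -0.145].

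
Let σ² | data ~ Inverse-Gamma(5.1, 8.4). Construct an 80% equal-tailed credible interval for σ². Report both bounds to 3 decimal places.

[1.034, 3.356]

Inverse-Gamma(5.1, 8.4) quantiles: F⁻¹(0.1) and F⁻¹(0.9).
Equivalently, 1/σ² ~ Gamma(5.1, rate = 8.4); invert its 0.9 and 0.1 quantiles.
Posterior mean ≈ 2.049, SD ≈ 1.164; a Normal approximation gives roughly [0.558, 3.540].
Exact: lower = 1.034; upper = 3.356.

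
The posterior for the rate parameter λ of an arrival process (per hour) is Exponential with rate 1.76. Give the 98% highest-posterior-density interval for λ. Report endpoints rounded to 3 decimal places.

The exponential density is strictly decreasing on [0, ∞), so the HPD interval is anchored at 0: [0, q] with P(λ ≤ q) = 0.98.
q = −ln(1 − 0.98) / 1.76 = 3.9120 / 1.76 = 2.223.

[0.000, 2.223]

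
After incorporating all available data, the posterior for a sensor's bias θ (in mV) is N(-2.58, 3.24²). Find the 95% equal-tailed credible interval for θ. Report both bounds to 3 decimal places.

[-8.930, 3.770]

The posterior is symmetric, so the 95% equal-tailed interval is θ = -2.58 ± z·3.24 with z = 1.960.
Half-width: 1.960 × 3.24 = 6.350.
-2.58 − 6.350 = -8.930; -2.58 + 6.350 = 3.770.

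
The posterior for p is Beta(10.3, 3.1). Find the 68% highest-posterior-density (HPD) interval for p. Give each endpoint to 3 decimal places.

[0.692, 0.907]

The posterior is unimodal and skewed, so the HPD interval has equal density at both endpoints and is the shortest 68% interval.
Solving f(0.692) = f(0.907) with F(0.907) − F(0.692) = 0.68 gives [0.692, 0.907].
For comparison, the equal-tailed interval is [0.656, 0.880]; the HPD is narrower and shifted toward the mode.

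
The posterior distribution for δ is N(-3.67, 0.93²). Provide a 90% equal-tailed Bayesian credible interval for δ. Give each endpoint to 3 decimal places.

[-5.200, -2.140]

The posterior is symmetric, so the 90% equal-tailed interval is δ = -3.67 ± z·0.93 with z = 1.645.
Half-width: 1.645 × 0.93 = 1.530.
-3.67 − 1.530 = -5.200; -3.67 + 1.530 = -2.140.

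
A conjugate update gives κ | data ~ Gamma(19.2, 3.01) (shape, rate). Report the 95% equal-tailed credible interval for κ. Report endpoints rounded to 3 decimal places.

Posterior: Gamma(shape 19.2, rate 3.01).
Equal-tailed 95% interval: Gamma(19.2, 3.01) quantiles at 0.025 and 0.975.
Posterior mean ≈ 6.379, SD ≈ 1.456; a Normal approximation gives roughly [3.526, 9.232].
Exact: lower = 3.852; upper = 9.533.

[3.852, 9.533]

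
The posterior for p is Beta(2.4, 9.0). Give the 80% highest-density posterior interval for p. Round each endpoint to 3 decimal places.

The posterior is unimodal and skewed, so the HPD interval has equal density at both endpoints and is the shortest 80% interval.
Solving f(0.045) = f(0.325) with F(0.325) − F(0.045) = 0.80 gives [0.045, 0.325].
For comparison, the equal-tailed interval is [0.074, 0.371]; the HPD is narrower and shifted toward the mode.

[0.045, 0.325]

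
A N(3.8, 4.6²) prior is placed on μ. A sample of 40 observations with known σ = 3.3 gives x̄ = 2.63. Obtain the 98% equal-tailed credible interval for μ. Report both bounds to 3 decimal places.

[1.439, 3.851]

Posterior precision = 1/4.6² + 40/3.3² = 0.0473 + 3.6731 = 3.7204, so posterior SD = 0.5185.
Posterior mean = (3.8/4.6² + 40·2.63/3.3²) / 3.7204 = 2.6449.
Interval: 2.6449 ± 2.326 × 0.5185 → [1.439, 3.851].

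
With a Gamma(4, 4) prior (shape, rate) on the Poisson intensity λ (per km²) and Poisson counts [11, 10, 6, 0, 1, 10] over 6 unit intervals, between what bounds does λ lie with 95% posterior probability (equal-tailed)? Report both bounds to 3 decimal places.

Posterior: Gamma(4+38, 4+6) = Gamma(42, 10) (shape, rate).
Equal-tailed 95% interval: Gamma(42, 10) quantiles at 0.025 and 0.975.
Posterior mean ≈ 4.200, SD ≈ 0.648; a Normal approximation gives roughly [2.930, 5.470].
Exact: lower = 3.027; upper = 5.562.

[3.027, 5.562]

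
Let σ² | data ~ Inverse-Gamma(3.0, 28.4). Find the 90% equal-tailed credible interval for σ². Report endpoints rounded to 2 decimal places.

Inverse-Gamma(3.0, 28.4) quantiles: F⁻¹(0.05) and F⁻¹(0.95).
Equivalently, 1/σ² ~ Gamma(3.0, rate = 28.4); invert its 0.95 and 0.05 quantiles.
Posterior mean ≈ 14.20, SD ≈ 14.20; a Normal approximation gives roughly [-9.16, 37.56].
Exact: lower = 4.51; upper = 34.73.

[4.51, 34.73]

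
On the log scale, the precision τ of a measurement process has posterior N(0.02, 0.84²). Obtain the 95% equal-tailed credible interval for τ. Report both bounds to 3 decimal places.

On the log scale the 95% interval is 0.02 ± 1.960 × 0.84 = [-1.6264, 1.6664].
Exponentiate: [e^-1.6264, e^1.6664] = [0.197, 5.293].

[0.197, 5.293]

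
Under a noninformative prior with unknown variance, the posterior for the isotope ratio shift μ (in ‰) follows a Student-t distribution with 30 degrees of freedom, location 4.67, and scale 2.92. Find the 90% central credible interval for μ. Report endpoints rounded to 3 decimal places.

The t_30 distribution is symmetric; the 90% interval is 4.67 ± t·2.92 with t_{0.95,30} = 1.697.
Half-width: 1.697 × 2.92 = 4.956.
4.67 − 4.956 = -0.286; 4.67 + 4.956 = 9.626.

[-0.286, 9.626]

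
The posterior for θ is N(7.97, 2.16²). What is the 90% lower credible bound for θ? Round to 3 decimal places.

Need L with P(θ ≥ L) = 0.90: L = 7.97 − z_{0.1}·2.16.
z = 1.282; L = 7.97 − 1.282 × 2.16 = 5.202.

5.202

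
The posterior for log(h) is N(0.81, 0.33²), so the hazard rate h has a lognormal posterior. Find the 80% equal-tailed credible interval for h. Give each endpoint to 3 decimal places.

On the log scale the 80% interval is 0.81 ± 1.282 × 0.33 = [0.3871, 1.2329].
Exponentiate: [e^0.3871, e^1.2329] = [1.473, 3.431].

[1.473, 3.431]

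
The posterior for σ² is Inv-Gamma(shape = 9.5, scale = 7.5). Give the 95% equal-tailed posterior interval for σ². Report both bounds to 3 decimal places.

[0.457, 1.684]

Inverse-Gamma(9.5, 7.5) quantiles: F⁻¹(0.025) and F⁻¹(0.975).
Equivalently, 1/σ² ~ Gamma(9.5, rate = 7.5); invert its 0.975 and 0.025 quantiles.
Posterior mean ≈ 0.882, SD ≈ 0.322; a Normal approximation gives roughly [0.251, 1.514].
Exact: lower = 0.457; upper = 1.684.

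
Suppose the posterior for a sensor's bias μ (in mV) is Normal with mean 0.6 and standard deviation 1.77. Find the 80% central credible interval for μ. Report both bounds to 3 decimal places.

The posterior is symmetric, so the 80% equal-tailed interval is μ = 0.6 ± z·1.77 with z = 1.282.
Half-width: 1.282 × 1.77 = 2.268.
0.6 − 2.268 = -1.668; 0.6 + 2.268 = 2.868.

[-1.668, 2.868]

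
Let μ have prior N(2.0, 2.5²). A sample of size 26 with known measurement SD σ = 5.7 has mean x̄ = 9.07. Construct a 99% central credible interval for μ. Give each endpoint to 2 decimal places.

Posterior precision = 1/2.5² + 26/5.7² = 0.1600 + 0.8002 = 0.9602, so posterior SD = 1.0205.
Posterior mean = (2.0/2.5² + 26·9.07/5.7²) / 0.9602 = 7.8920.
Interval: 7.8920 ± 2.576 × 1.0205 → [5.26, 10.52].

[5.26, 10.52]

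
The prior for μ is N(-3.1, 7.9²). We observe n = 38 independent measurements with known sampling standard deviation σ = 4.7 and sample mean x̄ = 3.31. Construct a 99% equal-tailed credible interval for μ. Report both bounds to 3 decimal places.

[1.296, 5.206]

Posterior precision = 1/7.9² + 38/4.7² = 0.0160 + 1.7202 = 1.7363, so posterior SD = 0.7589.
Posterior mean = (-3.1/7.9² + 38·3.31/4.7²) / 1.7363 = 3.2508.
Interval: 3.2508 ± 2.576 × 0.7589 → [1.296, 5.206].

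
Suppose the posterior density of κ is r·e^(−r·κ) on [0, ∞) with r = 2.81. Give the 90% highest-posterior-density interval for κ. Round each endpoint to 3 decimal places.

The exponential density is strictly decreasing on [0, ∞), so the HPD interval is anchored at 0: [0, q] with P(κ ≤ q) = 0.90.
q = −ln(1 − 0.90) / 2.81 = 2.3026 / 2.81 = 0.819.

[0.000, 0.819]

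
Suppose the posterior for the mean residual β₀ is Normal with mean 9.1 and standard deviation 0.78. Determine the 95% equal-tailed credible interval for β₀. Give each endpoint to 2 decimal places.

[7.57, 10.63]

The posterior is symmetric, so the 95% equal-tailed interval is β₀ = 9.1 ± z·0.78 with z = 1.960.
Half-width: 1.960 × 0.78 = 1.53.
9.1 − 1.53 = 7.57; 9.1 + 1.53 = 10.63.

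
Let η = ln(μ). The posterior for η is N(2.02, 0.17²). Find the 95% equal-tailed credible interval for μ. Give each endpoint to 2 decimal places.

On the log scale the 95% interval is 2.02 ± 1.960 × 0.17 = [1.6868, 2.3532].
Exponentiate: [e^1.6868, e^2.3532] = [5.40, 10.52].

[5.40, 10.52]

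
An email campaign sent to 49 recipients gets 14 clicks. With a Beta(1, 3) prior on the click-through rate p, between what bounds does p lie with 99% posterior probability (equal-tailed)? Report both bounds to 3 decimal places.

Posterior: Beta(1+14, 3+35) = Beta(15, 38).
Equal-tailed 99% interval: the 0.005 and 0.995 quantiles of Beta(15, 38).
Posterior mean ≈ 0.283, SD ≈ 0.061; a Normal approximation gives roughly [0.125, 0.441].
Exact: F⁻¹(0.005) = 0.143; F⁻¹(0.995) = 0.453.

[0.143, 0.453]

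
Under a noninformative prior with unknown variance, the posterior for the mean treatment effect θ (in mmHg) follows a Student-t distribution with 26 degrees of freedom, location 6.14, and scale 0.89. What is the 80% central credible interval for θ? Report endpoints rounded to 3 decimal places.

The t_26 distribution is symmetric; the 80% interval is 6.14 ± t·0.89 with t_{0.9,26} = 1.315.
Half-width: 1.315 × 0.89 = 1.170.
6.14 − 1.170 = 4.970; 6.14 + 1.170 = 7.310.

[4.970, 7.310]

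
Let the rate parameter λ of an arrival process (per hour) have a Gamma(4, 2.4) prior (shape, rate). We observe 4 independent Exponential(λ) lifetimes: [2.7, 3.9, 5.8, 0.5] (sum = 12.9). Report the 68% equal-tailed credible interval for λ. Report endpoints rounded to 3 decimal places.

[0.343, 0.703]

Posterior: Gamma(4+4, 2.4+12.9) = Gamma(8, 15.3) (shape, rate).
Equal-tailed 68% interval: Gamma(8, 15.3) quantiles at 0.16 and 0.84.
Posterior mean ≈ 0.523, SD ≈ 0.185; a Normal approximation gives roughly [0.339, 0.707].
Exact: lower = 0.343; upper = 0.703.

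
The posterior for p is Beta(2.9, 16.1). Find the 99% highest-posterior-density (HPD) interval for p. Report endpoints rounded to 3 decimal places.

[0.008, 0.387]

The posterior is unimodal and skewed, so the HPD interval has equal density at both endpoints and is the shortest 99% interval.
Solving f(0.008) = f(0.387) with F(0.387) − F(0.008) = 0.99 gives [0.008, 0.387].
For comparison, the equal-tailed interval is [0.018, 0.415]; the HPD is narrower and shifted toward the mode.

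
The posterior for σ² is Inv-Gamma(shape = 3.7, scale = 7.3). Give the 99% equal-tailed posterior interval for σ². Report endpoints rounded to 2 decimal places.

[0.70, 12.96]

Inverse-Gamma(3.7, 7.3) quantiles: F⁻¹(0.005) and F⁻¹(0.995).
Equivalently, 1/σ² ~ Gamma(3.7, rate = 7.3); invert its 0.995 and 0.005 quantiles.
Posterior mean ≈ 2.70, SD ≈ 2.07; a Normal approximation gives roughly [-2.64, 8.05].
Exact: lower = 0.70; upper = 12.96.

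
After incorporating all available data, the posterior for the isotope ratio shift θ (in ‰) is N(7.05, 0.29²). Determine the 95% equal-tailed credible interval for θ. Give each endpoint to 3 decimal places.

The posterior is symmetric, so the 95% equal-tailed interval is θ = 7.05 ± z·0.29 with z = 1.960.
Half-width: 1.960 × 0.29 = 0.568.
7.05 − 0.568 = 6.482; 7.05 + 0.568 = 7.618.

[6.482, 7.618]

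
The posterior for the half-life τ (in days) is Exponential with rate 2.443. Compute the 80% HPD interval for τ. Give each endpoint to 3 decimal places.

The exponential density is strictly decreasing on [0, ∞), so the HPD interval is anchored at 0: [0, q] with P(τ ≤ q) = 0.80.
q = −ln(1 − 0.80) / 2.443 = 1.6094 / 2.443 = 0.659.

[0.000, 0.659]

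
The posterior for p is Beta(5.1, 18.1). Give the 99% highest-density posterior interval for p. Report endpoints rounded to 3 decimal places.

[0.044, 0.453]

The posterior is unimodal and skewed, so the HPD interval has equal density at both endpoints and is the shortest 99% interval.
Solving f(0.044) = f(0.453) with F(0.453) − F(0.044) = 0.99 gives [0.044, 0.453].
For comparison, the equal-tailed interval is [0.054, 0.472]; the HPD is narrower and shifted toward the mode.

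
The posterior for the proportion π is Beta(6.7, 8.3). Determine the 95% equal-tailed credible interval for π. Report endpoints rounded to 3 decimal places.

Posterior: Beta(6.7, 8.3).
Equal-tailed 95% interval: the 0.025 and 0.975 quantiles of Beta(6.7, 8.3).
Posterior mean ≈ 0.447, SD ≈ 0.124; a Normal approximation gives roughly [0.203, 0.690].
Exact: F⁻¹(0.025) = 0.214; F⁻¹(0.975) = 0.693.

[0.214, 0.693]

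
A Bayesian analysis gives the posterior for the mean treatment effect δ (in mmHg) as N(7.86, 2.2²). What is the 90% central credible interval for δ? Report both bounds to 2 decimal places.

[4.24, 11.48]

The posterior is symmetric, so the 90% equal-tailed interval is δ = 7.86 ± z·2.2 with z = 1.645.
Half-width: 1.645 × 2.2 = 3.62.
7.86 − 3.62 = 4.24; 7.86 + 3.62 = 11.48.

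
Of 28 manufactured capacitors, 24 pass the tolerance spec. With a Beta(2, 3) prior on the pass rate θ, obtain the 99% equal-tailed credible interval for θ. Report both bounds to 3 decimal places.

[0.581, 0.932]

Posterior: Beta(2+24, 3+4) = Beta(26, 7).
Equal-tailed 99% interval: the 0.005 and 0.995 quantiles of Beta(26, 7).
Posterior mean ≈ 0.788, SD ≈ 0.070; a Normal approximation gives roughly [0.607, 0.968].
Exact: F⁻¹(0.005) = 0.581; F⁻¹(0.995) = 0.932.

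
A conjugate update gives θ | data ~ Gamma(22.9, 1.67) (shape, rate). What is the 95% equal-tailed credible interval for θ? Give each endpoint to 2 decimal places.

Posterior: Gamma(shape 22.9, rate 1.67).
Equal-tailed 95% interval: Gamma(22.9, 1.67) quantiles at 0.025 and 0.975.
Posterior mean ≈ 13.71, SD ≈ 2.87; a Normal approximation gives roughly [8.10, 19.33].
Exact: lower = 8.68; upper = 19.87.

[8.68, 19.87]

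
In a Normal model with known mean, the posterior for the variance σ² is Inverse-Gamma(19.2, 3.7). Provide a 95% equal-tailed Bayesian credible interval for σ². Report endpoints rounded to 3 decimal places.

[0.129, 0.319]

Inverse-Gamma(19.2, 3.7) quantiles: F⁻¹(0.025) and F⁻¹(0.975).
Equivalently, 1/σ² ~ Gamma(19.2, rate = 3.7); invert its 0.975 and 0.025 quantiles.
Posterior mean ≈ 0.203, SD ≈ 0.049; a Normal approximation gives roughly [0.107, 0.299].
Exact: lower = 0.129; upper = 0.319.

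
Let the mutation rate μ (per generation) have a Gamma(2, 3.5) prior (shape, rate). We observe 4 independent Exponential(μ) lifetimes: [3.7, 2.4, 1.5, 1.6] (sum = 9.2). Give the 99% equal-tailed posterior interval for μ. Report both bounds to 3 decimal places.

Posterior: Gamma(2+4, 3.5+9.2) = Gamma(6, 12.7) (shape, rate).
Equal-tailed 99% interval: Gamma(6, 12.7) quantiles at 0.005 and 0.995.
Posterior mean ≈ 0.472, SD ≈ 0.193; a Normal approximation gives roughly [-0.024, 0.969].
Exact: lower = 0.121; upper = 1.114.

[0.121, 1.114]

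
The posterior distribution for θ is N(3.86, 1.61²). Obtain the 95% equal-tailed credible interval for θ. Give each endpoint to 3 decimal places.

The posterior is symmetric, so the 95% equal-tailed interval is θ = 3.86 ± z·1.61 with z = 1.960.
Half-width: 1.960 × 1.61 = 3.156.
3.86 − 3.156 = 0.704; 3.86 + 3.156 = 7.016.

[0.704, 7.016]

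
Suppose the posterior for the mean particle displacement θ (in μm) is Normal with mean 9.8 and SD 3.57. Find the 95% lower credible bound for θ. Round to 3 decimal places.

Need L with P(θ ≥ L) = 0.95: L = 9.8 − z_{0.05}·3.57.
z = 1.645; L = 9.8 − 1.645 × 3.57 = 3.928.

3.928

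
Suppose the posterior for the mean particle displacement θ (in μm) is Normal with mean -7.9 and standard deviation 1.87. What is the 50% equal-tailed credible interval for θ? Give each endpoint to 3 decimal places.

The posterior is symmetric, so the 50% equal-tailed interval is θ = -7.9 ± z·1.87 with z = 0.674.
Half-width: 0.674 × 1.87 = 1.261.
-7.9 − 1.261 = -9.161; -7.9 + 1.261 = -6.639.

[-9.161, -6.639]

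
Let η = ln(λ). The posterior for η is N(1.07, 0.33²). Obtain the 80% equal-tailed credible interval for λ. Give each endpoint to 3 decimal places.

[1.910, 4.450]

On the log scale the 80% interval is 1.07 ± 1.282 × 0.33 = [0.6471, 1.4929].
Exponentiate: [e^0.6471, e^1.4929] = [1.910, 4.450].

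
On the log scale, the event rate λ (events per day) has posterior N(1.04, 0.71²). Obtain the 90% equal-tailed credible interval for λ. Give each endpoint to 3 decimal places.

On the log scale the 90% interval is 1.04 ± 1.645 × 0.71 = [-0.1278, 2.2078].
Exponentiate: [e^-0.1278, e^2.2078] = [0.880, 9.096].

[0.880, 9.096]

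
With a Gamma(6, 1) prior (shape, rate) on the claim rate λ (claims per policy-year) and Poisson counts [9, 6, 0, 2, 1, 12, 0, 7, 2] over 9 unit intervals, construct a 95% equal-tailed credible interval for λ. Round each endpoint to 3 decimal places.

[3.282, 5.907]

Posterior: Gamma(6+39, 1+9) = Gamma(45, 10) (shape, rate).
Equal-tailed 95% interval: Gamma(45, 10) quantiles at 0.025 and 0.975.
Posterior mean ≈ 4.500, SD ≈ 0.671; a Normal approximation gives roughly [3.185, 5.815].
Exact: lower = 3.282; upper = 5.907.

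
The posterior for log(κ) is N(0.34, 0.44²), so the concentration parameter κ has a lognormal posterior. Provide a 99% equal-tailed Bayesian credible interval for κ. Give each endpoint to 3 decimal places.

[0.452, 4.364]

On the log scale the 99% interval is 0.34 ± 2.576 × 0.44 = [-0.7934, 1.4734].
Exponentiate: [e^-0.7934, e^1.4734] = [0.452, 4.364].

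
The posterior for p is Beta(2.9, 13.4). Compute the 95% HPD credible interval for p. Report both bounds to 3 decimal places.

[0.023, 0.358]

The posterior is unimodal and skewed, so the HPD interval has equal density at both endpoints and is the shortest 95% interval.
Solving f(0.023) = f(0.358) with F(0.358) − F(0.023) = 0.95 gives [0.023, 0.358].
For comparison, the equal-tailed interval is [0.039, 0.390]; the HPD is narrower and shifted toward the mode.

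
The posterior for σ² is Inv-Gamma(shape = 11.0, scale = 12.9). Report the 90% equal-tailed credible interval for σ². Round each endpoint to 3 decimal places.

[0.761, 2.091]

Inverse-Gamma(11.0, 12.9) quantiles: F⁻¹(0.05) and F⁻¹(0.95).
Equivalently, 1/σ² ~ Gamma(11.0, rate = 12.9); invert its 0.95 and 0.05 quantiles.
Posterior mean ≈ 1.290, SD ≈ 0.430; a Normal approximation gives roughly [0.583, 1.997].
Exact: lower = 0.761; upper = 2.091.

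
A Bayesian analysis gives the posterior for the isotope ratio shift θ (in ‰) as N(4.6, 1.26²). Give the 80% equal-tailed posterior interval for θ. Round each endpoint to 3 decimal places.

[2.985, 6.215]

The posterior is symmetric, so the 80% equal-tailed interval is θ = 4.6 ± z·1.26 with z = 1.282.
Half-width: 1.282 × 1.26 = 1.615.
4.6 − 1.615 = 2.985; 4.6 + 1.615 = 6.215.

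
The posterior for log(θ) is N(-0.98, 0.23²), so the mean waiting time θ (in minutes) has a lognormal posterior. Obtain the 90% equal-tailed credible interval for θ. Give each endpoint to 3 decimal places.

On the log scale the 90% interval is -0.98 ± 1.645 × 0.23 = [-1.3583, -0.6017].
Exponentiate: [e^-1.3583, e^-0.6017] = [0.257, 0.548].

[0.257, 0.548]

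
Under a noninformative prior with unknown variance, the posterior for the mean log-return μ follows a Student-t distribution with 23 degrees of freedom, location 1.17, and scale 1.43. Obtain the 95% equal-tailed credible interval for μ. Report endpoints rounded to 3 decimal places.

The t_23 distribution is symmetric; the 95% interval is 1.17 ± t·1.43 with t_{0.975,23} = 2.069.
Half-width: 2.069 × 1.43 = 2.958.
1.17 − 2.958 = -1.788; 1.17 + 2.958 = 4.128.

[-1.788, 4.128]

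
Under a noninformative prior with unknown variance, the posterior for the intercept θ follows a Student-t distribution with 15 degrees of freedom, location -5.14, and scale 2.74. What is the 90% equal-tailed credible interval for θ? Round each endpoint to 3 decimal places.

The t_15 distribution is symmetric; the 90% interval is -5.14 ± t·2.74 with t_{0.95,15} = 1.753.
Half-width: 1.753 × 2.74 = 4.803.
-5.14 − 4.803 = -9.943; -5.14 + 4.803 = -0.337.

[-9.943, -0.337]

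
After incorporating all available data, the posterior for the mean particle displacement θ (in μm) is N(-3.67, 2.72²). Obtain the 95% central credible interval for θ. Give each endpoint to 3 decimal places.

[-9.001, 1.661]

The posterior is symmetric, so the 95% equal-tailed interval is θ = -3.67 ± z·2.72 with z = 1.960.
Half-width: 1.960 × 2.72 = 5.331.
-3.67 − 5.331 = -9.001; -3.67 + 5.331 = 1.661.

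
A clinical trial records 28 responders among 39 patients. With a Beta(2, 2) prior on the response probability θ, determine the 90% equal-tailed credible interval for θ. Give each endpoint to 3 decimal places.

[0.579, 0.806]

Posterior: Beta(2+28, 2+11) = Beta(30, 13).
Equal-tailed 90% interval: the 0.05 and 0.95 quantiles of Beta(30, 13).
Posterior mean ≈ 0.698, SD ≈ 0.069; a Normal approximation gives roughly [0.584, 0.812].
Exact: F⁻¹(0.05) = 0.579; F⁻¹(0.95) = 0.806.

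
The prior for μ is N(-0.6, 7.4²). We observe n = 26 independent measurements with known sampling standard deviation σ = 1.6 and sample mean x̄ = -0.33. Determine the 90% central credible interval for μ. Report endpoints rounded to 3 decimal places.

[-0.846, 0.185]

Posterior precision = 1/7.4² + 26/1.6² = 0.0183 + 10.1562 = 10.1745, so posterior SD = 0.3135.
Posterior mean = (-0.6/7.4² + 26·-0.33/1.6²) / 10.1745 = -0.3305.
Interval: -0.3305 ± 1.645 × 0.3135 → [-0.846, 0.185].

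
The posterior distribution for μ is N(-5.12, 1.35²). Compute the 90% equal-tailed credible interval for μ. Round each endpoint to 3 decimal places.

The posterior is symmetric, so the 90% equal-tailed interval is μ = -5.12 ± z·1.35 with z = 1.645.
Half-width: 1.645 × 1.35 = 2.221.
-5.12 − 2.221 = -7.341; -5.12 + 2.221 = -2.899.

[-7.341, -2.899]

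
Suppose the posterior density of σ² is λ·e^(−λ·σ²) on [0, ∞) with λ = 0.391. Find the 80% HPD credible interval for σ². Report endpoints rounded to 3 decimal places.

The exponential density is strictly decreasing on [0, ∞), so the HPD interval is anchored at 0: [0, q] with P(σ² ≤ q) = 0.80.
q = −ln(1 − 0.80) / 0.391 = 1.6094 / 0.391 = 4.116.

[0.000, 4.116]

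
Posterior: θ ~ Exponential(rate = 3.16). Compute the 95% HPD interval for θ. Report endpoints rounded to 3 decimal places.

The exponential density is strictly decreasing on [0, ∞), so the HPD interval is anchored at 0: [0, q] with P(θ ≤ q) = 0.95.
q = −ln(1 − 0.95) / 3.16 = 2.9957 / 3.16 = 0.948.

[0.000, 0.948]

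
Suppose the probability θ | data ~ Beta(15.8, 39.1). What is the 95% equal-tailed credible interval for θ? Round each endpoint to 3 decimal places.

[0.177, 0.413]

Posterior: Beta(15.8, 39.1).
Equal-tailed 95% interval: the 0.025 and 0.975 quantiles of Beta(15.8, 39.1).
Posterior mean ≈ 0.288, SD ≈ 0.061; a Normal approximation gives roughly [0.169, 0.406].
Exact: F⁻¹(0.025) = 0.177; F⁻¹(0.975) = 0.413.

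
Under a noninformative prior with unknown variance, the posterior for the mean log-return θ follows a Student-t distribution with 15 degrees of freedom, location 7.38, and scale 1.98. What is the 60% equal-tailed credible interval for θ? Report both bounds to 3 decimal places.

[5.665, 9.095]

The t_15 distribution is symmetric; the 60% interval is 7.38 ± t·1.98 with t_{0.8,15} = 0.866.
Half-width: 0.866 × 1.98 = 1.715.
7.38 − 1.715 = 5.665; 7.38 + 1.715 = 9.095.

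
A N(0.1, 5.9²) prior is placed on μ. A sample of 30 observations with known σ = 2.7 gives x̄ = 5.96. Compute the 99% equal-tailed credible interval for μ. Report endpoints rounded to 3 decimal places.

Posterior precision = 1/5.9² + 30/2.7² = 0.0287 + 4.1152 = 4.1440, so posterior SD = 0.4912.
Posterior mean = (0.1/5.9² + 30·5.96/2.7²) / 4.1440 = 5.9194.
Interval: 5.9194 ± 2.576 × 0.4912 → [4.654, 7.185].

[4.654, 7.185]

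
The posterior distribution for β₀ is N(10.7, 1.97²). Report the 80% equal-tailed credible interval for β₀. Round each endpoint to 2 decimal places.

[8.18, 13.22]

The posterior is symmetric, so the 80% equal-tailed interval is β₀ = 10.7 ± z·1.97 with z = 1.282.
Half-width: 1.282 × 1.97 = 2.52.
10.7 − 2.52 = 8.18; 10.7 + 2.52 = 13.22.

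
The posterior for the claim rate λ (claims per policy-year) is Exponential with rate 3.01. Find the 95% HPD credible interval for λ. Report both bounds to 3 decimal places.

The exponential density is strictly decreasing on [0, ∞), so the HPD interval is anchored at 0: [0, q] with P(λ ≤ q) = 0.95.
q = −ln(1 − 0.95) / 3.01 = 2.9957 / 3.01 = 0.995.

[0.000, 0.995]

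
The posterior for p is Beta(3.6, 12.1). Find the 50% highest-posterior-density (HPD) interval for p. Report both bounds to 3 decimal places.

The posterior is unimodal and skewed, so the HPD interval has equal density at both endpoints and is the shortest 50% interval.
Solving f(0.128) = f(0.265) with F(0.265) − F(0.128) = 0.50 gives [0.128, 0.265].
For comparison, the equal-tailed interval is [0.153, 0.294]; the HPD is narrower and shifted toward the mode.

[0.128, 0.265]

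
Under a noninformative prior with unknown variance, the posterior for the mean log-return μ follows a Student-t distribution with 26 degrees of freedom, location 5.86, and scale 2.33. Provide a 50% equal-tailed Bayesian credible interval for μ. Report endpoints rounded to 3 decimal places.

The t_26 distribution is symmetric; the 50% interval is 5.86 ± t·2.33 with t_{0.75,26} = 0.684.
Half-width: 0.684 × 2.33 = 1.594.
5.86 − 1.594 = 4.266; 5.86 + 1.594 = 7.454.

[4.266, 7.454]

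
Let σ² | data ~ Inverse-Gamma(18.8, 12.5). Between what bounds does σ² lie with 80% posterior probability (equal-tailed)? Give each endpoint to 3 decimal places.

[0.510, 0.926]

Inverse-Gamma(18.8, 12.5) quantiles: F⁻¹(0.1) and F⁻¹(0.9).
Equivalently, 1/σ² ~ Gamma(18.8, rate = 12.5); invert its 0.9 and 0.1 quantiles.
Posterior mean ≈ 0.702, SD ≈ 0.171; a Normal approximation gives roughly [0.483, 0.922].
Exact: lower = 0.510; upper = 0.926.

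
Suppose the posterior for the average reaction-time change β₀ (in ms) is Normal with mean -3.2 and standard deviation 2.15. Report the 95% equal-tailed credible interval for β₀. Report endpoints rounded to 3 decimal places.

[-7.414, 1.014]

The posterior is symmetric, so the 95% equal-tailed interval is β₀ = -3.2 ± z·2.15 with z = 1.960.
Half-width: 1.960 × 2.15 = 4.214.
-3.2 − 4.214 = -7.414; -3.2 + 4.214 = 1.014.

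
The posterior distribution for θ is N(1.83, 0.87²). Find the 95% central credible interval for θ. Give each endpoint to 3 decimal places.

[0.125, 3.535]

The posterior is symmetric, so the 95% equal-tailed interval is θ = 1.83 ± z·0.87 with z = 1.960.
Half-width: 1.960 × 0.87 = 1.705.
1.83 − 1.705 = 0.125; 1.83 + 1.705 = 3.535.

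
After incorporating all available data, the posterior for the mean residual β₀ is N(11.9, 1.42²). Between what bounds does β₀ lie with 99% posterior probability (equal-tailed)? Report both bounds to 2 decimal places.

The posterior is symmetric, so the 99% equal-tailed interval is β₀ = 11.9 ± z·1.42 with z = 2.576.
Half-width: 2.576 × 1.42 = 3.66.
11.9 − 3.66 = 8.24; 11.9 + 3.66 = 15.56.

[8.24, 15.56]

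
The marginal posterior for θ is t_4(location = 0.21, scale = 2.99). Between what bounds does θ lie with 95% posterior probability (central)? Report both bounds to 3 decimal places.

[-8.092, 8.512]

The t_4 distribution is symmetric; the 95% interval is 0.21 ± t·2.99 with t_{0.975,4} = 2.776.
Half-width: 2.776 × 2.99 = 8.302.
0.21 − 8.302 = -8.092; 0.21 + 8.302 = 8.512.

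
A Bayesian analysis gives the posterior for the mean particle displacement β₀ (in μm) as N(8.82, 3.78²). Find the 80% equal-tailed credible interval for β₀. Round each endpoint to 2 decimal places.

The posterior is symmetric, so the 80% equal-tailed interval is β₀ = 8.82 ± z·3.78 with z = 1.282.
Half-width: 1.282 × 3.78 = 4.84.
8.82 − 4.84 = 3.98; 8.82 + 4.84 = 13.66.

[3.98, 13.66]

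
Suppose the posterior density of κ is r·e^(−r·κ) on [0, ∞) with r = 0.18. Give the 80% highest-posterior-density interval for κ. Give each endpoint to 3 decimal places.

The exponential density is strictly decreasing on [0, ∞), so the HPD interval is anchored at 0: [0, q] with P(κ ≤ q) = 0.80.
q = −ln(1 − 0.80) / 0.18 = 1.6094 / 0.18 = 8.941.

[0.000, 8.941]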